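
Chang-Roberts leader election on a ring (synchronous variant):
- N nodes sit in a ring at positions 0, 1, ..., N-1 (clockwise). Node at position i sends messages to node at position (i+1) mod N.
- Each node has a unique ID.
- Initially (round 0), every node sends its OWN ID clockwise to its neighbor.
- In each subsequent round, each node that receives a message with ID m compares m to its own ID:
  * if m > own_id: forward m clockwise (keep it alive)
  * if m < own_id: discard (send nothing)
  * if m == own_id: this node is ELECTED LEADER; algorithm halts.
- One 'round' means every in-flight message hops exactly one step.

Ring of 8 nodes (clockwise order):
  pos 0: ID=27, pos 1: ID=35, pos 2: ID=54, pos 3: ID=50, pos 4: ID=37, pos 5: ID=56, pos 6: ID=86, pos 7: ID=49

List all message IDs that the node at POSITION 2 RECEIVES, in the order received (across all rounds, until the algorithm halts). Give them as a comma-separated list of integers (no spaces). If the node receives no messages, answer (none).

Round 1: pos1(id35) recv 27: drop; pos2(id54) recv 35: drop; pos3(id50) recv 54: fwd; pos4(id37) recv 50: fwd; pos5(id56) recv 37: drop; pos6(id86) recv 56: drop; pos7(id49) recv 86: fwd; pos0(id27) recv 49: fwd
Round 2: pos4(id37) recv 54: fwd; pos5(id56) recv 50: drop; pos0(id27) recv 86: fwd; pos1(id35) recv 49: fwd
Round 3: pos5(id56) recv 54: drop; pos1(id35) recv 86: fwd; pos2(id54) recv 49: drop
Round 4: pos2(id54) recv 86: fwd
Round 5: pos3(id50) recv 86: fwd
Round 6: pos4(id37) recv 86: fwd
Round 7: pos5(id56) recv 86: fwd
Round 8: pos6(id86) recv 86: ELECTED

Answer: 35,49,86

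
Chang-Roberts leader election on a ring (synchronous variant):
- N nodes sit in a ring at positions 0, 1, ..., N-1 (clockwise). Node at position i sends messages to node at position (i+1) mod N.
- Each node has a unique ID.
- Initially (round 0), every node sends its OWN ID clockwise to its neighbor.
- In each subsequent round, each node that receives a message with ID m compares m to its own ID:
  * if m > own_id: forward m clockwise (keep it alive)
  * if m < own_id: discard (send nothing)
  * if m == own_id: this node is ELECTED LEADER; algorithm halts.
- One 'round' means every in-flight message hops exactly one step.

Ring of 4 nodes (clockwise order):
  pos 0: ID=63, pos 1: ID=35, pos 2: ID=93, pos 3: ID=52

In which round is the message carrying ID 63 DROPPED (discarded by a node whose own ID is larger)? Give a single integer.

Answer: 2

Derivation:
Round 1: pos1(id35) recv 63: fwd; pos2(id93) recv 35: drop; pos3(id52) recv 93: fwd; pos0(id63) recv 52: drop
Round 2: pos2(id93) recv 63: drop; pos0(id63) recv 93: fwd
Round 3: pos1(id35) recv 93: fwd
Round 4: pos2(id93) recv 93: ELECTED
Message ID 63 originates at pos 0; dropped at pos 2 in round 2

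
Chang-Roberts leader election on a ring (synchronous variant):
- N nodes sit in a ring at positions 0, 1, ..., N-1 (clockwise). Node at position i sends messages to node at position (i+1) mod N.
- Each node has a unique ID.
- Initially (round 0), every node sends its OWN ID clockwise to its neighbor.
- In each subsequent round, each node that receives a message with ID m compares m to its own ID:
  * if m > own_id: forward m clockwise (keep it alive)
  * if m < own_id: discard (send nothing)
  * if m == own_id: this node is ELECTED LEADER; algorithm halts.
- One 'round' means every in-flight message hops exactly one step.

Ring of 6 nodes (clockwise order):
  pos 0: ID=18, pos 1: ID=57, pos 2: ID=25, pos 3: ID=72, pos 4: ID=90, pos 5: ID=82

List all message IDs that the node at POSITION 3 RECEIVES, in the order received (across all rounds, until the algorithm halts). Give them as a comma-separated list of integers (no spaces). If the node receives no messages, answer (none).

Answer: 25,57,82,90

Derivation:
Round 1: pos1(id57) recv 18: drop; pos2(id25) recv 57: fwd; pos3(id72) recv 25: drop; pos4(id90) recv 72: drop; pos5(id82) recv 90: fwd; pos0(id18) recv 82: fwd
Round 2: pos3(id72) recv 57: drop; pos0(id18) recv 90: fwd; pos1(id57) recv 82: fwd
Round 3: pos1(id57) recv 90: fwd; pos2(id25) recv 82: fwd
Round 4: pos2(id25) recv 90: fwd; pos3(id72) recv 82: fwd
Round 5: pos3(id72) recv 90: fwd; pos4(id90) recv 82: drop
Round 6: pos4(id90) recv 90: ELECTED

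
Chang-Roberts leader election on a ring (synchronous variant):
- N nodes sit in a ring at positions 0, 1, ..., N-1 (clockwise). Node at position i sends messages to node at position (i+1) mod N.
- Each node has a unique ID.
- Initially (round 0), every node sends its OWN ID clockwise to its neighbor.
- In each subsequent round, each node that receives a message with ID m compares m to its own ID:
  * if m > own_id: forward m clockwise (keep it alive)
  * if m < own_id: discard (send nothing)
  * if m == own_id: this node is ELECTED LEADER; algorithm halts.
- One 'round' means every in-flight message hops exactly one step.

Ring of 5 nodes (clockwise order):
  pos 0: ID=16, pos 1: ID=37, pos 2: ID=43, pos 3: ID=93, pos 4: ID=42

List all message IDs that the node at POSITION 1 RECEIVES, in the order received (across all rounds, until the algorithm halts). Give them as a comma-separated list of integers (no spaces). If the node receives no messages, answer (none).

Round 1: pos1(id37) recv 16: drop; pos2(id43) recv 37: drop; pos3(id93) recv 43: drop; pos4(id42) recv 93: fwd; pos0(id16) recv 42: fwd
Round 2: pos0(id16) recv 93: fwd; pos1(id37) recv 42: fwd
Round 3: pos1(id37) recv 93: fwd; pos2(id43) recv 42: drop
Round 4: pos2(id43) recv 93: fwd
Round 5: pos3(id93) recv 93: ELECTED

Answer: 16,42,93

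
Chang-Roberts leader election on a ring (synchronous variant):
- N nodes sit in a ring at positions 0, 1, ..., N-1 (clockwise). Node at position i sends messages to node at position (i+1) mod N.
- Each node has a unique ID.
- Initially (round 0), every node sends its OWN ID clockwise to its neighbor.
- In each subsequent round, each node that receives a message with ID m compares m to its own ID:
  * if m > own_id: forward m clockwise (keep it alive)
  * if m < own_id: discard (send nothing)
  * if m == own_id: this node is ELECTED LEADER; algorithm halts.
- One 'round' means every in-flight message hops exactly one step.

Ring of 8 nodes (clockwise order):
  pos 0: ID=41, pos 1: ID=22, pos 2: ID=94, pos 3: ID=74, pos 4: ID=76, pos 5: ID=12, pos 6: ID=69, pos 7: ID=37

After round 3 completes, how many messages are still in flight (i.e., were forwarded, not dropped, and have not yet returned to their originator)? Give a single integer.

Answer: 3

Derivation:
Round 1: pos1(id22) recv 41: fwd; pos2(id94) recv 22: drop; pos3(id74) recv 94: fwd; pos4(id76) recv 74: drop; pos5(id12) recv 76: fwd; pos6(id69) recv 12: drop; pos7(id37) recv 69: fwd; pos0(id41) recv 37: drop
Round 2: pos2(id94) recv 41: drop; pos4(id76) recv 94: fwd; pos6(id69) recv 76: fwd; pos0(id41) recv 69: fwd
Round 3: pos5(id12) recv 94: fwd; pos7(id37) recv 76: fwd; pos1(id22) recv 69: fwd
After round 3: 3 messages still in flight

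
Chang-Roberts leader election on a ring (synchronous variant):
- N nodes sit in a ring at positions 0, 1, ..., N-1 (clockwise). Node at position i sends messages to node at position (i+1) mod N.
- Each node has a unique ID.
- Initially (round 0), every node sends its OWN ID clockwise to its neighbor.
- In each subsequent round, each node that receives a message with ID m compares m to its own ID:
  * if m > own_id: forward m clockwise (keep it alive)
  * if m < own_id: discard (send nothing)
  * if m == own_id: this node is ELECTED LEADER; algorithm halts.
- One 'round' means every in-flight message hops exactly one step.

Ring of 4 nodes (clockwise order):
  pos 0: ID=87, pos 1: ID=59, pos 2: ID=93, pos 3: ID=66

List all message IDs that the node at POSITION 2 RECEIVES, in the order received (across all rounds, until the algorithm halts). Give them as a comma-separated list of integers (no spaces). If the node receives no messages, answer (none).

Round 1: pos1(id59) recv 87: fwd; pos2(id93) recv 59: drop; pos3(id66) recv 93: fwd; pos0(id87) recv 66: drop
Round 2: pos2(id93) recv 87: drop; pos0(id87) recv 93: fwd
Round 3: pos1(id59) recv 93: fwd
Round 4: pos2(id93) recv 93: ELECTED

Answer: 59,87,93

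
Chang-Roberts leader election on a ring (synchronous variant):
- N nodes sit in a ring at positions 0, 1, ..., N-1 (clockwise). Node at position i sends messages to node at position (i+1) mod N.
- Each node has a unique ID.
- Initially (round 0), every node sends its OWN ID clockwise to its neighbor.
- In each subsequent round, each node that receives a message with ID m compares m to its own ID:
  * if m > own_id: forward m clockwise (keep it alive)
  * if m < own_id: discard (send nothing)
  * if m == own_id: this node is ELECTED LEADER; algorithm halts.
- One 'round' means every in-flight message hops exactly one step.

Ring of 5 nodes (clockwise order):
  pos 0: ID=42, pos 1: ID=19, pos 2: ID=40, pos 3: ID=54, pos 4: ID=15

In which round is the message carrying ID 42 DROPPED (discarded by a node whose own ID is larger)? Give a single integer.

Round 1: pos1(id19) recv 42: fwd; pos2(id40) recv 19: drop; pos3(id54) recv 40: drop; pos4(id15) recv 54: fwd; pos0(id42) recv 15: drop
Round 2: pos2(id40) recv 42: fwd; pos0(id42) recv 54: fwd
Round 3: pos3(id54) recv 42: drop; pos1(id19) recv 54: fwd
Round 4: pos2(id40) recv 54: fwd
Round 5: pos3(id54) recv 54: ELECTED
Message ID 42 originates at pos 0; dropped at pos 3 in round 3

Answer: 3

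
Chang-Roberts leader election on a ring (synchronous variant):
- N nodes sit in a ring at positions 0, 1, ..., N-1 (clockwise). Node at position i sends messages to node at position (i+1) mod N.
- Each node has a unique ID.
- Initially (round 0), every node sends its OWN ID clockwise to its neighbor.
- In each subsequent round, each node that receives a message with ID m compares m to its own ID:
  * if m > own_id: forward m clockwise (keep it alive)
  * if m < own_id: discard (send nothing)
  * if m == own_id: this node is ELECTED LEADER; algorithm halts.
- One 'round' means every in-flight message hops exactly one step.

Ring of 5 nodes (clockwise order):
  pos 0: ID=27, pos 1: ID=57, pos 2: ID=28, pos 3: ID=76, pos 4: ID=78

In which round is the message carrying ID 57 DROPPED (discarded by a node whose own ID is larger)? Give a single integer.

Round 1: pos1(id57) recv 27: drop; pos2(id28) recv 57: fwd; pos3(id76) recv 28: drop; pos4(id78) recv 76: drop; pos0(id27) recv 78: fwd
Round 2: pos3(id76) recv 57: drop; pos1(id57) recv 78: fwd
Round 3: pos2(id28) recv 78: fwd
Round 4: pos3(id76) recv 78: fwd
Round 5: pos4(id78) recv 78: ELECTED
Message ID 57 originates at pos 1; dropped at pos 3 in round 2

Answer: 2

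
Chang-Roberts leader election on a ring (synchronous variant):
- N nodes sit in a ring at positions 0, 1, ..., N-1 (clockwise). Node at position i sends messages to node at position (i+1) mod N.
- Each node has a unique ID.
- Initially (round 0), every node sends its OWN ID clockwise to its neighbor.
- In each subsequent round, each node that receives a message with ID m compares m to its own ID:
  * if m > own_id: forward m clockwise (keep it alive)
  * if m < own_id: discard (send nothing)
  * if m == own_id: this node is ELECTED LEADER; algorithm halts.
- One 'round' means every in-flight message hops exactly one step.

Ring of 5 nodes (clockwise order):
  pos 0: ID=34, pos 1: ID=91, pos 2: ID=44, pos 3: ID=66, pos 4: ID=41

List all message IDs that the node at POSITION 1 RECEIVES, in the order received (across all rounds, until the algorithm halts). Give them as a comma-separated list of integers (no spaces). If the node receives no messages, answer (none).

Answer: 34,41,66,91

Derivation:
Round 1: pos1(id91) recv 34: drop; pos2(id44) recv 91: fwd; pos3(id66) recv 44: drop; pos4(id41) recv 66: fwd; pos0(id34) recv 41: fwd
Round 2: pos3(id66) recv 91: fwd; pos0(id34) recv 66: fwd; pos1(id91) recv 41: drop
Round 3: pos4(id41) recv 91: fwd; pos1(id91) recv 66: drop
Round 4: pos0(id34) recv 91: fwd
Round 5: pos1(id91) recv 91: ELECTED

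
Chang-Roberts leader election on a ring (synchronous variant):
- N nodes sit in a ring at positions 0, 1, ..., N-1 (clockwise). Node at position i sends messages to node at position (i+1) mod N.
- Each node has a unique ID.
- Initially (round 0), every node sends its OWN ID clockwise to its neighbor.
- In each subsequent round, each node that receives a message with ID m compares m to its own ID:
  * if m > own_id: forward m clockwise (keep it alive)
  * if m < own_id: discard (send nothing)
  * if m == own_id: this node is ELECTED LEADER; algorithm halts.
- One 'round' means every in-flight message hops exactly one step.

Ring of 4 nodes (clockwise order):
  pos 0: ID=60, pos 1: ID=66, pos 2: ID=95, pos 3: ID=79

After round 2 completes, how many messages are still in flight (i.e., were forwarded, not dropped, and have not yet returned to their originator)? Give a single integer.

Round 1: pos1(id66) recv 60: drop; pos2(id95) recv 66: drop; pos3(id79) recv 95: fwd; pos0(id60) recv 79: fwd
Round 2: pos0(id60) recv 95: fwd; pos1(id66) recv 79: fwd
After round 2: 2 messages still in flight

Answer: 2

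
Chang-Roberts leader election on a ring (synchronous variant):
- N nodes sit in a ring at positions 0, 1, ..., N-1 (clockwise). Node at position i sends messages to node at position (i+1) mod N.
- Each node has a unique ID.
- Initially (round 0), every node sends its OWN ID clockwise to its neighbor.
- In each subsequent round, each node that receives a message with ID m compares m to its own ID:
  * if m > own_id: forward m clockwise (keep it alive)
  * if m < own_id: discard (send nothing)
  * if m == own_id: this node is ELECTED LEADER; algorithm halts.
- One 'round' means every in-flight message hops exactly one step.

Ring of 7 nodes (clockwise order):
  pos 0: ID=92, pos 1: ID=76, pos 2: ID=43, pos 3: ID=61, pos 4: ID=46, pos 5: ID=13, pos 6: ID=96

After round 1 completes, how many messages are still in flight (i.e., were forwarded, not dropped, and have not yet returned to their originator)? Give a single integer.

Round 1: pos1(id76) recv 92: fwd; pos2(id43) recv 76: fwd; pos3(id61) recv 43: drop; pos4(id46) recv 61: fwd; pos5(id13) recv 46: fwd; pos6(id96) recv 13: drop; pos0(id92) recv 96: fwd
After round 1: 5 messages still in flight

Answer: 5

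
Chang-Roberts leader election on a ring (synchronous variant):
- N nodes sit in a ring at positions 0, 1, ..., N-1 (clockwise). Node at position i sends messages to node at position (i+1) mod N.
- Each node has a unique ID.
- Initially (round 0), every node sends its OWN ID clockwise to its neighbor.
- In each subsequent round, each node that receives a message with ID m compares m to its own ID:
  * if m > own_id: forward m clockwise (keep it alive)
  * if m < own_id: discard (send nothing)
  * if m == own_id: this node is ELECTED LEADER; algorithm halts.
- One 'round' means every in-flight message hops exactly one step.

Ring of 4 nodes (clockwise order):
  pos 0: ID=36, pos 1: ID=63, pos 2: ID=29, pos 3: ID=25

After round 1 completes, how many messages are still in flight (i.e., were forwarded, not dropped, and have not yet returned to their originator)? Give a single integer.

Answer: 2

Derivation:
Round 1: pos1(id63) recv 36: drop; pos2(id29) recv 63: fwd; pos3(id25) recv 29: fwd; pos0(id36) recv 25: drop
After round 1: 2 messages still in flight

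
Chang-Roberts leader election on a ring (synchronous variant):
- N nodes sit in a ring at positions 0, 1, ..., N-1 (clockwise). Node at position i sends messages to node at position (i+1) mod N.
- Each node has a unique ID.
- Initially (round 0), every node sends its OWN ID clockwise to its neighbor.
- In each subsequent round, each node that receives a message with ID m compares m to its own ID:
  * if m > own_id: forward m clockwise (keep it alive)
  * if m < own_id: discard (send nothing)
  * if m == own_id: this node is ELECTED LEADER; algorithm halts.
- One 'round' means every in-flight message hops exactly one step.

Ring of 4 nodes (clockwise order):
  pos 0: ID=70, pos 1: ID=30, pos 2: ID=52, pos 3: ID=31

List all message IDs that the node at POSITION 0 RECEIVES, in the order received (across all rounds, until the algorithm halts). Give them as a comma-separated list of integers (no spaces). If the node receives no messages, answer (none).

Round 1: pos1(id30) recv 70: fwd; pos2(id52) recv 30: drop; pos3(id31) recv 52: fwd; pos0(id70) recv 31: drop
Round 2: pos2(id52) recv 70: fwd; pos0(id70) recv 52: drop
Round 3: pos3(id31) recv 70: fwd
Round 4: pos0(id70) recv 70: ELECTED

Answer: 31,52,70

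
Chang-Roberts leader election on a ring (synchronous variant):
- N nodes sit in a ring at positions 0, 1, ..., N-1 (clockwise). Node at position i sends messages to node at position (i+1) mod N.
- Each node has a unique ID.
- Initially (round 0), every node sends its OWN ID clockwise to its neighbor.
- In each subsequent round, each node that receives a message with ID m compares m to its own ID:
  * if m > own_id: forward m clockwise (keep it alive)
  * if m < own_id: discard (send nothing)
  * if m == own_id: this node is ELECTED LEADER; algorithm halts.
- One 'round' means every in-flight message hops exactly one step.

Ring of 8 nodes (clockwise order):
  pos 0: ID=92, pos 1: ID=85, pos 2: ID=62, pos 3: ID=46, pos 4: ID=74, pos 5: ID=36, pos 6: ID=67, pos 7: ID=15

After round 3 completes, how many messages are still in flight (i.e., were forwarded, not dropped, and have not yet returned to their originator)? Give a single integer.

Round 1: pos1(id85) recv 92: fwd; pos2(id62) recv 85: fwd; pos3(id46) recv 62: fwd; pos4(id74) recv 46: drop; pos5(id36) recv 74: fwd; pos6(id67) recv 36: drop; pos7(id15) recv 67: fwd; pos0(id92) recv 15: drop
Round 2: pos2(id62) recv 92: fwd; pos3(id46) recv 85: fwd; pos4(id74) recv 62: drop; pos6(id67) recv 74: fwd; pos0(id92) recv 67: drop
Round 3: pos3(id46) recv 92: fwd; pos4(id74) recv 85: fwd; pos7(id15) recv 74: fwd
After round 3: 3 messages still in flight

Answer: 3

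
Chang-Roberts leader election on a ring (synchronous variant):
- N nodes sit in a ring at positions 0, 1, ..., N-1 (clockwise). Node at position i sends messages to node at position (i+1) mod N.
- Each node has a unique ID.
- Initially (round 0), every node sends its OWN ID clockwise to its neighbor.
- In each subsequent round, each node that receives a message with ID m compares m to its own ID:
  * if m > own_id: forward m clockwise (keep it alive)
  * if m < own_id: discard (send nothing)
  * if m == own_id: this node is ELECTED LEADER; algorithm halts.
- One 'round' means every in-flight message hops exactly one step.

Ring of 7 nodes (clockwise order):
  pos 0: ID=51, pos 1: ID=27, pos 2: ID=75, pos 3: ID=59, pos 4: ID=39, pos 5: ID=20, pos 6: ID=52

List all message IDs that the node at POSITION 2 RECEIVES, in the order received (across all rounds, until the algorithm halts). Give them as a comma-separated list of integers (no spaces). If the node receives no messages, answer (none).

Round 1: pos1(id27) recv 51: fwd; pos2(id75) recv 27: drop; pos3(id59) recv 75: fwd; pos4(id39) recv 59: fwd; pos5(id20) recv 39: fwd; pos6(id52) recv 20: drop; pos0(id51) recv 52: fwd
Round 2: pos2(id75) recv 51: drop; pos4(id39) recv 75: fwd; pos5(id20) recv 59: fwd; pos6(id52) recv 39: drop; pos1(id27) recv 52: fwd
Round 3: pos5(id20) recv 75: fwd; pos6(id52) recv 59: fwd; pos2(id75) recv 52: drop
Round 4: pos6(id52) recv 75: fwd; pos0(id51) recv 59: fwd
Round 5: pos0(id51) recv 75: fwd; pos1(id27) recv 59: fwd
Round 6: pos1(id27) recv 75: fwd; pos2(id75) recv 59: drop
Round 7: pos2(id75) recv 75: ELECTED

Answer: 27,51,52,59,75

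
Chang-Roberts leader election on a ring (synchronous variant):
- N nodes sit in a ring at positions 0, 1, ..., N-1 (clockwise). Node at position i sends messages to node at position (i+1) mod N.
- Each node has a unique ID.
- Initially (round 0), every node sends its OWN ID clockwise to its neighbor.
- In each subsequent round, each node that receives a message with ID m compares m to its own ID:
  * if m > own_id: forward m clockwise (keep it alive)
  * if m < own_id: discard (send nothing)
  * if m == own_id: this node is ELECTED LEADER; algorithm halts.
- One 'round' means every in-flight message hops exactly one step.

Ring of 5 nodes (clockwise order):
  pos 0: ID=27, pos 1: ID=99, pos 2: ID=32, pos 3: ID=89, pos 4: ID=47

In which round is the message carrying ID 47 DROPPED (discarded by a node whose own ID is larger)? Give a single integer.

Answer: 2

Derivation:
Round 1: pos1(id99) recv 27: drop; pos2(id32) recv 99: fwd; pos3(id89) recv 32: drop; pos4(id47) recv 89: fwd; pos0(id27) recv 47: fwd
Round 2: pos3(id89) recv 99: fwd; pos0(id27) recv 89: fwd; pos1(id99) recv 47: drop
Round 3: pos4(id47) recv 99: fwd; pos1(id99) recv 89: drop
Round 4: pos0(id27) recv 99: fwd
Round 5: pos1(id99) recv 99: ELECTED
Message ID 47 originates at pos 4; dropped at pos 1 in round 2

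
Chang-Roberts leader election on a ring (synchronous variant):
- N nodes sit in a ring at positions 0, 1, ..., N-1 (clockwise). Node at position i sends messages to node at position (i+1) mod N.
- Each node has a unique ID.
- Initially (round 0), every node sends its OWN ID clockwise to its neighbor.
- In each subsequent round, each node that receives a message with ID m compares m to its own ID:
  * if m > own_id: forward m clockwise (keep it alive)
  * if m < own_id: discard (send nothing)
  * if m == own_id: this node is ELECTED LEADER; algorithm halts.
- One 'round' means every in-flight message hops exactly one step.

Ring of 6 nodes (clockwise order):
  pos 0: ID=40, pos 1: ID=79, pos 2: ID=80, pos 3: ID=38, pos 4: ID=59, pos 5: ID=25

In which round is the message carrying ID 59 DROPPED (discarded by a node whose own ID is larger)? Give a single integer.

Round 1: pos1(id79) recv 40: drop; pos2(id80) recv 79: drop; pos3(id38) recv 80: fwd; pos4(id59) recv 38: drop; pos5(id25) recv 59: fwd; pos0(id40) recv 25: drop
Round 2: pos4(id59) recv 80: fwd; pos0(id40) recv 59: fwd
Round 3: pos5(id25) recv 80: fwd; pos1(id79) recv 59: drop
Round 4: pos0(id40) recv 80: fwd
Round 5: pos1(id79) recv 80: fwd
Round 6: pos2(id80) recv 80: ELECTED
Message ID 59 originates at pos 4; dropped at pos 1 in round 3

Answer: 3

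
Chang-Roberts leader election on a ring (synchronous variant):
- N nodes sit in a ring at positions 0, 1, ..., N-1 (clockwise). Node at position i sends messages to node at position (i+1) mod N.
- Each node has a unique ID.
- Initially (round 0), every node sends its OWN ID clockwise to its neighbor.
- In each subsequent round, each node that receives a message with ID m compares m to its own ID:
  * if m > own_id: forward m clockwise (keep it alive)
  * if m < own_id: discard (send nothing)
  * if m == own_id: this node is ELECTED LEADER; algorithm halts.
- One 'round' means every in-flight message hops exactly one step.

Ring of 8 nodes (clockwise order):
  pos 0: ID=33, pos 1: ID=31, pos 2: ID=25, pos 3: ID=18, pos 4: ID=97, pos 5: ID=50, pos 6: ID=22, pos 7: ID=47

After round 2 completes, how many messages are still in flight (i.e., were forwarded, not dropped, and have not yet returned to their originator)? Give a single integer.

Round 1: pos1(id31) recv 33: fwd; pos2(id25) recv 31: fwd; pos3(id18) recv 25: fwd; pos4(id97) recv 18: drop; pos5(id50) recv 97: fwd; pos6(id22) recv 50: fwd; pos7(id47) recv 22: drop; pos0(id33) recv 47: fwd
Round 2: pos2(id25) recv 33: fwd; pos3(id18) recv 31: fwd; pos4(id97) recv 25: drop; pos6(id22) recv 97: fwd; pos7(id47) recv 50: fwd; pos1(id31) recv 47: fwd
After round 2: 5 messages still in flight

Answer: 5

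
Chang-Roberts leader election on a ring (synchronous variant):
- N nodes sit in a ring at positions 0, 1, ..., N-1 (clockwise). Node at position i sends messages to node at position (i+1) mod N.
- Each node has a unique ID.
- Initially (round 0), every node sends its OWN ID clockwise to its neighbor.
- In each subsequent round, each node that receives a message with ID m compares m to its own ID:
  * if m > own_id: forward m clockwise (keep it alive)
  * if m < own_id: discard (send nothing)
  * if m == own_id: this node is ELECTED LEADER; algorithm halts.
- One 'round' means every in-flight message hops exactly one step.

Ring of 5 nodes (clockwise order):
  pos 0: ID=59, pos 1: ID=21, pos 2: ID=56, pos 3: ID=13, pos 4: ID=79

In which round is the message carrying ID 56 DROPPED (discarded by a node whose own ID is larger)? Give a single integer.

Answer: 2

Derivation:
Round 1: pos1(id21) recv 59: fwd; pos2(id56) recv 21: drop; pos3(id13) recv 56: fwd; pos4(id79) recv 13: drop; pos0(id59) recv 79: fwd
Round 2: pos2(id56) recv 59: fwd; pos4(id79) recv 56: drop; pos1(id21) recv 79: fwd
Round 3: pos3(id13) recv 59: fwd; pos2(id56) recv 79: fwd
Round 4: pos4(id79) recv 59: drop; pos3(id13) recv 79: fwd
Round 5: pos4(id79) recv 79: ELECTED
Message ID 56 originates at pos 2; dropped at pos 4 in round 2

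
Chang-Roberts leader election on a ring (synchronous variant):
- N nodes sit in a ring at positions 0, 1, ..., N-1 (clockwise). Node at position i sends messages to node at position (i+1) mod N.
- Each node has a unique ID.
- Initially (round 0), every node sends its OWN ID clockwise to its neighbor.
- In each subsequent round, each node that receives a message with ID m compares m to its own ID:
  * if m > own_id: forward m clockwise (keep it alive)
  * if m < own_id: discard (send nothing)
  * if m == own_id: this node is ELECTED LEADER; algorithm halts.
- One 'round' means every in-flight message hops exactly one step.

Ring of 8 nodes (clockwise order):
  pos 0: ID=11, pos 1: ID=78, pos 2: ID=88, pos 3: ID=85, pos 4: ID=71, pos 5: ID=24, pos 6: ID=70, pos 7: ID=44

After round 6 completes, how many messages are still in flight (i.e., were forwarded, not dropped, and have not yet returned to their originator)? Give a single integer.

Round 1: pos1(id78) recv 11: drop; pos2(id88) recv 78: drop; pos3(id85) recv 88: fwd; pos4(id71) recv 85: fwd; pos5(id24) recv 71: fwd; pos6(id70) recv 24: drop; pos7(id44) recv 70: fwd; pos0(id11) recv 44: fwd
Round 2: pos4(id71) recv 88: fwd; pos5(id24) recv 85: fwd; pos6(id70) recv 71: fwd; pos0(id11) recv 70: fwd; pos1(id78) recv 44: drop
Round 3: pos5(id24) recv 88: fwd; pos6(id70) recv 85: fwd; pos7(id44) recv 71: fwd; pos1(id78) recv 70: drop
Round 4: pos6(id70) recv 88: fwd; pos7(id44) recv 85: fwd; pos0(id11) recv 71: fwd
Round 5: pos7(id44) recv 88: fwd; pos0(id11) recv 85: fwd; pos1(id78) recv 71: drop
Round 6: pos0(id11) recv 88: fwd; pos1(id78) recv 85: fwd
After round 6: 2 messages still in flight

Answer: 2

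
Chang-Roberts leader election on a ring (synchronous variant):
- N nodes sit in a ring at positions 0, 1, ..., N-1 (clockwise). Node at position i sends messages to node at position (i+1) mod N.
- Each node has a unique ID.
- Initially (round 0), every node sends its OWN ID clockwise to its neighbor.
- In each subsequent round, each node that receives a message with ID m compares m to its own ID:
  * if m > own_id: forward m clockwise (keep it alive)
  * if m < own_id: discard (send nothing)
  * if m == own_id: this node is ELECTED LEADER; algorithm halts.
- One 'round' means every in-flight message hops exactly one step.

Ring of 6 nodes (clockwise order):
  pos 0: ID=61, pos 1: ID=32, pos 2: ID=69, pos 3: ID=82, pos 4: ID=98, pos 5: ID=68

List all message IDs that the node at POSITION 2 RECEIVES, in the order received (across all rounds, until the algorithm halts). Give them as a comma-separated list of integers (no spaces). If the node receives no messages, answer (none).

Round 1: pos1(id32) recv 61: fwd; pos2(id69) recv 32: drop; pos3(id82) recv 69: drop; pos4(id98) recv 82: drop; pos5(id68) recv 98: fwd; pos0(id61) recv 68: fwd
Round 2: pos2(id69) recv 61: drop; pos0(id61) recv 98: fwd; pos1(id32) recv 68: fwd
Round 3: pos1(id32) recv 98: fwd; pos2(id69) recv 68: drop
Round 4: pos2(id69) recv 98: fwd
Round 5: pos3(id82) recv 98: fwd
Round 6: pos4(id98) recv 98: ELECTED

Answer: 32,61,68,98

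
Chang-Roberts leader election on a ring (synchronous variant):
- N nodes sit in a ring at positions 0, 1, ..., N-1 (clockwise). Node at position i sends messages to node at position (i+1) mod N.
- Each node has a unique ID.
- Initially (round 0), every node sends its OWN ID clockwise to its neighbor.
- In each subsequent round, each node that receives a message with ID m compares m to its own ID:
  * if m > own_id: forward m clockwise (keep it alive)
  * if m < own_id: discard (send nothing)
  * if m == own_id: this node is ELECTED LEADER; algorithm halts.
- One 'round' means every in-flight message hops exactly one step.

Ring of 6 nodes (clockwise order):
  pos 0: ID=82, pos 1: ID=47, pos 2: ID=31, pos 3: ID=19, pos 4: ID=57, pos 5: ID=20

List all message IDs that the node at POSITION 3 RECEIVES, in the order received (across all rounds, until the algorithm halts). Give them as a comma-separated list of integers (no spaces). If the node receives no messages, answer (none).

Answer: 31,47,82

Derivation:
Round 1: pos1(id47) recv 82: fwd; pos2(id31) recv 47: fwd; pos3(id19) recv 31: fwd; pos4(id57) recv 19: drop; pos5(id20) recv 57: fwd; pos0(id82) recv 20: drop
Round 2: pos2(id31) recv 82: fwd; pos3(id19) recv 47: fwd; pos4(id57) recv 31: drop; pos0(id82) recv 57: drop
Round 3: pos3(id19) recv 82: fwd; pos4(id57) recv 47: drop
Round 4: pos4(id57) recv 82: fwd
Round 5: pos5(id20) recv 82: fwd
Round 6: pos0(id82) recv 82: ELECTED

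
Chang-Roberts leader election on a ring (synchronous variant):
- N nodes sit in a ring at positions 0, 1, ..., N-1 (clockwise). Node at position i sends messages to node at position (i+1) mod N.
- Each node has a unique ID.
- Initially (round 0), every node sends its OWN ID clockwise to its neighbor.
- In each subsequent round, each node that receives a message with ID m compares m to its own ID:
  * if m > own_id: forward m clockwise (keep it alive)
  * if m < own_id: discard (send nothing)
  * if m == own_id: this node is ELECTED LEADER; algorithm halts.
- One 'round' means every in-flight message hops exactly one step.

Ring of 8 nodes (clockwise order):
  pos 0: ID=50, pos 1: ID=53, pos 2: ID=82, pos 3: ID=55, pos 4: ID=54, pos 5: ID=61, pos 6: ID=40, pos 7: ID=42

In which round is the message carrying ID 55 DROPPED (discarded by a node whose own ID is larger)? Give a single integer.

Answer: 2

Derivation:
Round 1: pos1(id53) recv 50: drop; pos2(id82) recv 53: drop; pos3(id55) recv 82: fwd; pos4(id54) recv 55: fwd; pos5(id61) recv 54: drop; pos6(id40) recv 61: fwd; pos7(id42) recv 40: drop; pos0(id50) recv 42: drop
Round 2: pos4(id54) recv 82: fwd; pos5(id61) recv 55: drop; pos7(id42) recv 61: fwd
Round 3: pos5(id61) recv 82: fwd; pos0(id50) recv 61: fwd
Round 4: pos6(id40) recv 82: fwd; pos1(id53) recv 61: fwd
Round 5: pos7(id42) recv 82: fwd; pos2(id82) recv 61: drop
Round 6: pos0(id50) recv 82: fwd
Round 7: pos1(id53) recv 82: fwd
Round 8: pos2(id82) recv 82: ELECTED
Message ID 55 originates at pos 3; dropped at pos 5 in round 2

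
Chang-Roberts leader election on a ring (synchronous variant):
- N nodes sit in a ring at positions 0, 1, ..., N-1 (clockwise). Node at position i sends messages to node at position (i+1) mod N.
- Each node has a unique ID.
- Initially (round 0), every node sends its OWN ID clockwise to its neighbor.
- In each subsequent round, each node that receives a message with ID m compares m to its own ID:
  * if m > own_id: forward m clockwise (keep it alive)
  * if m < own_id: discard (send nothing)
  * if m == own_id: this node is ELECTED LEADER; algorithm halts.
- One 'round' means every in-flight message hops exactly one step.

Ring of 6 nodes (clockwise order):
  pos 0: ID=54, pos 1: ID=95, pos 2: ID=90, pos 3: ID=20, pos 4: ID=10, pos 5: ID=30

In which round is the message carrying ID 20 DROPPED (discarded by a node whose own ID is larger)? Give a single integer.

Round 1: pos1(id95) recv 54: drop; pos2(id90) recv 95: fwd; pos3(id20) recv 90: fwd; pos4(id10) recv 20: fwd; pos5(id30) recv 10: drop; pos0(id54) recv 30: drop
Round 2: pos3(id20) recv 95: fwd; pos4(id10) recv 90: fwd; pos5(id30) recv 20: drop
Round 3: pos4(id10) recv 95: fwd; pos5(id30) recv 90: fwd
Round 4: pos5(id30) recv 95: fwd; pos0(id54) recv 90: fwd
Round 5: pos0(id54) recv 95: fwd; pos1(id95) recv 90: drop
Round 6: pos1(id95) recv 95: ELECTED
Message ID 20 originates at pos 3; dropped at pos 5 in round 2

Answer: 2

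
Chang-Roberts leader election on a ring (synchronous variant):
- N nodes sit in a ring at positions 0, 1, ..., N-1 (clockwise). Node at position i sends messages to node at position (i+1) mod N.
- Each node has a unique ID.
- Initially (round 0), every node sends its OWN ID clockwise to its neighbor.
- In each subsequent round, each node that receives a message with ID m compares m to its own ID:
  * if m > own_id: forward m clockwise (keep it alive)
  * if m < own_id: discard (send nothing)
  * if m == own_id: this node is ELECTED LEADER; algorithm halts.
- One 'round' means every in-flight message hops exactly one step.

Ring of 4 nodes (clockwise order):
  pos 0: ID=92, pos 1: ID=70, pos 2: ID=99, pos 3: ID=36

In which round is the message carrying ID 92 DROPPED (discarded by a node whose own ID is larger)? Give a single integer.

Round 1: pos1(id70) recv 92: fwd; pos2(id99) recv 70: drop; pos3(id36) recv 99: fwd; pos0(id92) recv 36: drop
Round 2: pos2(id99) recv 92: drop; pos0(id92) recv 99: fwd
Round 3: pos1(id70) recv 99: fwd
Round 4: pos2(id99) recv 99: ELECTED
Message ID 92 originates at pos 0; dropped at pos 2 in round 2

Answer: 2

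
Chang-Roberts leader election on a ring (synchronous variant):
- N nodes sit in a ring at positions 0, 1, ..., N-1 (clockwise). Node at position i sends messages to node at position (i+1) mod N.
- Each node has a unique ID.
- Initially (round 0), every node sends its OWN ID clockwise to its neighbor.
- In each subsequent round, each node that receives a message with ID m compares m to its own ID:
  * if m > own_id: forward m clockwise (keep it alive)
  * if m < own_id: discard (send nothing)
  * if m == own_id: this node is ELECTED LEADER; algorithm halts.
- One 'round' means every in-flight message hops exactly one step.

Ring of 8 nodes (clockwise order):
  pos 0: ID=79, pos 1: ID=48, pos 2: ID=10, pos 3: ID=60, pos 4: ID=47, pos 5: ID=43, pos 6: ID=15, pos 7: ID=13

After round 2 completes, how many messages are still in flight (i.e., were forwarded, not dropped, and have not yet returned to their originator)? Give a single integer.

Round 1: pos1(id48) recv 79: fwd; pos2(id10) recv 48: fwd; pos3(id60) recv 10: drop; pos4(id47) recv 60: fwd; pos5(id43) recv 47: fwd; pos6(id15) recv 43: fwd; pos7(id13) recv 15: fwd; pos0(id79) recv 13: drop
Round 2: pos2(id10) recv 79: fwd; pos3(id60) recv 48: drop; pos5(id43) recv 60: fwd; pos6(id15) recv 47: fwd; pos7(id13) recv 43: fwd; pos0(id79) recv 15: drop
After round 2: 4 messages still in flight

Answer: 4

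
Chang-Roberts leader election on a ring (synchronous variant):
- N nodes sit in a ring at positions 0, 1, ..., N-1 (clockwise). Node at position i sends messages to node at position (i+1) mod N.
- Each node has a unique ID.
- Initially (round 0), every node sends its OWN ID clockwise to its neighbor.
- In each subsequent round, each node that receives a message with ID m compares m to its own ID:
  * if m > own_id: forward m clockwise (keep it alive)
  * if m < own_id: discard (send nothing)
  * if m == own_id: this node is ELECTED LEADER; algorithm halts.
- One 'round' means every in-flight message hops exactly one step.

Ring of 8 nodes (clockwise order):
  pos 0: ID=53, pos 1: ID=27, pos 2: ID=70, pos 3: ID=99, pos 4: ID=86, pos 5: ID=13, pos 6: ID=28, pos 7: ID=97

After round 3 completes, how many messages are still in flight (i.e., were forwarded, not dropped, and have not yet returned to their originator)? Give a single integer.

Answer: 2

Derivation:
Round 1: pos1(id27) recv 53: fwd; pos2(id70) recv 27: drop; pos3(id99) recv 70: drop; pos4(id86) recv 99: fwd; pos5(id13) recv 86: fwd; pos6(id28) recv 13: drop; pos7(id97) recv 28: drop; pos0(id53) recv 97: fwd
Round 2: pos2(id70) recv 53: drop; pos5(id13) recv 99: fwd; pos6(id28) recv 86: fwd; pos1(id27) recv 97: fwd
Round 3: pos6(id28) recv 99: fwd; pos7(id97) recv 86: drop; pos2(id70) recv 97: fwd
After round 3: 2 messages still in flight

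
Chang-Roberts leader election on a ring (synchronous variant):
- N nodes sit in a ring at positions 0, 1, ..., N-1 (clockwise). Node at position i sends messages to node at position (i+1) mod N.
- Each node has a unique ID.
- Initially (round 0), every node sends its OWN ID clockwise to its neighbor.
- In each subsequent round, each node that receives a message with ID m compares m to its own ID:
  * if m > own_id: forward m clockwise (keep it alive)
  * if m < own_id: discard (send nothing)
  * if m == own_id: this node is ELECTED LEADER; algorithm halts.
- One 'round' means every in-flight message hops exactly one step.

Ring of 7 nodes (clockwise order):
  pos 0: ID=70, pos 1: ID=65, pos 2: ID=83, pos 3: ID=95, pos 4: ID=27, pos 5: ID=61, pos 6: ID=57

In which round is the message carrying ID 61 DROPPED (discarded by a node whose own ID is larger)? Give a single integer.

Answer: 2

Derivation:
Round 1: pos1(id65) recv 70: fwd; pos2(id83) recv 65: drop; pos3(id95) recv 83: drop; pos4(id27) recv 95: fwd; pos5(id61) recv 27: drop; pos6(id57) recv 61: fwd; pos0(id70) recv 57: drop
Round 2: pos2(id83) recv 70: drop; pos5(id61) recv 95: fwd; pos0(id70) recv 61: drop
Round 3: pos6(id57) recv 95: fwd
Round 4: pos0(id70) recv 95: fwd
Round 5: pos1(id65) recv 95: fwd
Round 6: pos2(id83) recv 95: fwd
Round 7: pos3(id95) recv 95: ELECTED
Message ID 61 originates at pos 5; dropped at pos 0 in round 2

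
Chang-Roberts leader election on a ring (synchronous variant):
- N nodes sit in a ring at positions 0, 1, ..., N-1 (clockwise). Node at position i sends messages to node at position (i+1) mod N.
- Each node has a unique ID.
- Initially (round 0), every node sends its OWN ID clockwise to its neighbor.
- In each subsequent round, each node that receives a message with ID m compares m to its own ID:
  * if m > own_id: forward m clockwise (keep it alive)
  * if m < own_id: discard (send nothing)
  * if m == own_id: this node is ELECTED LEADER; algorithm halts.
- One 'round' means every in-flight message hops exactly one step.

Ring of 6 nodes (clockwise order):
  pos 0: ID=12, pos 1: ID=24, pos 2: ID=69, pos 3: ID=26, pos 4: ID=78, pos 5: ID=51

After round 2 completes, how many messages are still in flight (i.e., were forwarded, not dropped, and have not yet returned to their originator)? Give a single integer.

Answer: 2

Derivation:
Round 1: pos1(id24) recv 12: drop; pos2(id69) recv 24: drop; pos3(id26) recv 69: fwd; pos4(id78) recv 26: drop; pos5(id51) recv 78: fwd; pos0(id12) recv 51: fwd
Round 2: pos4(id78) recv 69: drop; pos0(id12) recv 78: fwd; pos1(id24) recv 51: fwd
After round 2: 2 messages still in flight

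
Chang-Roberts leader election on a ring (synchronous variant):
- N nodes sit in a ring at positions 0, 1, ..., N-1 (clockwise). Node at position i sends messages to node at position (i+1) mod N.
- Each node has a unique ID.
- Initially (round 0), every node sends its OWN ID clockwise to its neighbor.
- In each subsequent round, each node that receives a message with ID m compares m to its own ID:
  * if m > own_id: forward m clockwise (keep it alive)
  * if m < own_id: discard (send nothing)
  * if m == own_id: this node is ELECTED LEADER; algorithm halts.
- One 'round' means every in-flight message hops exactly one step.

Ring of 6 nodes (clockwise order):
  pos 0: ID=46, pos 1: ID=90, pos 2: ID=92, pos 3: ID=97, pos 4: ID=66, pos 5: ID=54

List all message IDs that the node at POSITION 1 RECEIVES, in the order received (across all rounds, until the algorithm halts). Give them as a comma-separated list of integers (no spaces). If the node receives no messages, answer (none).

Answer: 46,54,66,97

Derivation:
Round 1: pos1(id90) recv 46: drop; pos2(id92) recv 90: drop; pos3(id97) recv 92: drop; pos4(id66) recv 97: fwd; pos5(id54) recv 66: fwd; pos0(id46) recv 54: fwd
Round 2: pos5(id54) recv 97: fwd; pos0(id46) recv 66: fwd; pos1(id90) recv 54: drop
Round 3: pos0(id46) recv 97: fwd; pos1(id90) recv 66: drop
Round 4: pos1(id90) recv 97: fwd
Round 5: pos2(id92) recv 97: fwd
Round 6: pos3(id97) recv 97: ELECTED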